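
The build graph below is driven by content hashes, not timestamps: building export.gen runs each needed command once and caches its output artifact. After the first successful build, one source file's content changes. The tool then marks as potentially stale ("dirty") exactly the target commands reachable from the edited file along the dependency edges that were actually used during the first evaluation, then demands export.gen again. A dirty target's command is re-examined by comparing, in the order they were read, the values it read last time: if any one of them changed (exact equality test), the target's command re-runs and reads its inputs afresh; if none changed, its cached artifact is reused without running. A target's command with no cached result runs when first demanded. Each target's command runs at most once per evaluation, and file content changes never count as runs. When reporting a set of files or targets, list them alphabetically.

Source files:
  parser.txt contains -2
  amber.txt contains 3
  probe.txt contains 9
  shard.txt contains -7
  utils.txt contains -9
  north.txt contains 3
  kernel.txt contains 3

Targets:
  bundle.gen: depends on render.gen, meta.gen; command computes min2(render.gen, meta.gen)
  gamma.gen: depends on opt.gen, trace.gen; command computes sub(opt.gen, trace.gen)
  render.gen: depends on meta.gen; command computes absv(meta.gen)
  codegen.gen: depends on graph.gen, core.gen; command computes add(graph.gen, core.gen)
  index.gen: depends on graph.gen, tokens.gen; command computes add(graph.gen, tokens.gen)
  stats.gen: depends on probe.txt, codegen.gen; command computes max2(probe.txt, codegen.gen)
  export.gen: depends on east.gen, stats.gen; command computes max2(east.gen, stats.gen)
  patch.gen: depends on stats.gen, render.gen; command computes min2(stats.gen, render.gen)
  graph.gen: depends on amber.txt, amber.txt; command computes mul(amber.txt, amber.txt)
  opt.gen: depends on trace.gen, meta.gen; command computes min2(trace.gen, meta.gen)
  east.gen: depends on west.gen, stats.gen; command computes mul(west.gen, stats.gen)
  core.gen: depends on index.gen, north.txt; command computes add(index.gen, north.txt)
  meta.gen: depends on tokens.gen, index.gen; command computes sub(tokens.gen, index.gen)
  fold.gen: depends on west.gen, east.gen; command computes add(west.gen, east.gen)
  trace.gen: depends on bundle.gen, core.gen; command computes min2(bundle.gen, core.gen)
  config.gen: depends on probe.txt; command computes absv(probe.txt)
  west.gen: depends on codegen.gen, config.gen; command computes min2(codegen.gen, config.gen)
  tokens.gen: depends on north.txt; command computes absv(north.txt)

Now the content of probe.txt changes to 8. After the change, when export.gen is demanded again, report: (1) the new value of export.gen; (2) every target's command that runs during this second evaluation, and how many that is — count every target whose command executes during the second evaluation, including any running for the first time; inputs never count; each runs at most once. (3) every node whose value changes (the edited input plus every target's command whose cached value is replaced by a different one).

export.gen now evaluates to 192.
Run set: config.gen, east.gen, export.gen, stats.gen, west.gen (5 run).
Changed values: config.gen, east.gen, export.gen, probe.txt, west.gen.

Initial pass — values computed on the first demand:
  config.gen = absv(9) = 9
  graph.gen = mul(3, 3) = 9
  tokens.gen = absv(3) = 3
  index.gen = add(9, 3) = 12
  core.gen = add(12, 3) = 15
  codegen.gen = add(9, 15) = 24
  stats.gen = max2(9, 24) = 24
  west.gen = min2(24, 9) = 9
  east.gen = mul(9, 24) = 216
  export.gen = max2(216, 24) = 216

Second demand — change propagation:
  config.gen: re-runs because probe.txt 9->8; new result 8.
  stats.gen: re-runs because probe.txt 9->8; new result 24 (unchanged).
  west.gen: re-runs because config.gen 9->8; new result 8.
  east.gen: re-runs because west.gen 9->8; new result 192.
  export.gen: re-runs because east.gen 216->192; new result 192.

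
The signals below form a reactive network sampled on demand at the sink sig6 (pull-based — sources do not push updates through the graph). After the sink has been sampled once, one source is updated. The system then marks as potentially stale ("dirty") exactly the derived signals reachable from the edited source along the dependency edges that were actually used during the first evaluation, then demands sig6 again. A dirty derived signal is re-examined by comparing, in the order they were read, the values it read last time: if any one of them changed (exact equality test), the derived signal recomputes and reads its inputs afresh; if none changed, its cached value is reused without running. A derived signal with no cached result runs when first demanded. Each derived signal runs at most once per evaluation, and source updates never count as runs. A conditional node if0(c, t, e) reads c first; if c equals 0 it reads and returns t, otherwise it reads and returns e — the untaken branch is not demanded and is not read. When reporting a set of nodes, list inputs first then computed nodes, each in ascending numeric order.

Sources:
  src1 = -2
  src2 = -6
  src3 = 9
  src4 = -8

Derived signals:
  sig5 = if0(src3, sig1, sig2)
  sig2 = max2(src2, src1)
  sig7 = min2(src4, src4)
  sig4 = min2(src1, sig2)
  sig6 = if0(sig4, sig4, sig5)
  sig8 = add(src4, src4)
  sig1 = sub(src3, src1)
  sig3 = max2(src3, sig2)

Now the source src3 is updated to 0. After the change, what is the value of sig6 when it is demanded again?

Initial pass — values computed on the first demand:
  sig2 = max2(-6, -2) = -2
  sig4 = min2(-2, -2) = -2
  sig5 = if0(src3=9 -> else branch sig2) = -2
  sig6 = if0(sig4=-2 -> else branch sig5) = -2

Second demand — change propagation:
  sig1: newly demanded (no cache) — executes and yields 2.
  sig5: re-runs because src3 9->0; new result 2.
  sig6: re-runs because sig5 -2->2; new result 2.

The important point: the flipped condition pulls in fresh nodes; sig1 runs for the first time.

sig6 now evaluates to 2.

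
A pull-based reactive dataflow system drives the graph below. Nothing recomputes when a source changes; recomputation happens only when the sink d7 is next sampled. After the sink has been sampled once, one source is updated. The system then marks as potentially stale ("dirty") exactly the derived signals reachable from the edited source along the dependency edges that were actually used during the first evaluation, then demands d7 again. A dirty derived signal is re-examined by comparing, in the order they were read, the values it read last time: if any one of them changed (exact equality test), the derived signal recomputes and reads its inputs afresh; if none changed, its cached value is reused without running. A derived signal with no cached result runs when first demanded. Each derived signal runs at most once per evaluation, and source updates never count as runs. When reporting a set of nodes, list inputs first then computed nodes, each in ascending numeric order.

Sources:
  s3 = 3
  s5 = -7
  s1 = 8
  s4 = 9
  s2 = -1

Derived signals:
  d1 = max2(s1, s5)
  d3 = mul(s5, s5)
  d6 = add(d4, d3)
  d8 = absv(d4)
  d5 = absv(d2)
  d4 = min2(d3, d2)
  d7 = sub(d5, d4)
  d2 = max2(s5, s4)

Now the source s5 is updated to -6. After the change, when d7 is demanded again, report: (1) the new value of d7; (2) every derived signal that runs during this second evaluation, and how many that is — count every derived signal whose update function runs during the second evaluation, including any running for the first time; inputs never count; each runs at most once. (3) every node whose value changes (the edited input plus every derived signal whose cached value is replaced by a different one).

New value of d7: 0.
Derived signals that run: d2, d3, d4 — 3 in total.
Values that change: s5, d3.
Key observation: the cutoff stops propagation at d5 — its inputs' values are unchanged, so it reuses its cache.

First evaluation (everything demanded from the output):
  d2 = max2(-7, 9) = 9
  d3 = mul(-7, -7) = 49
  d4 = min2(49, 9) = 9
  d5 = absv(9) = 9
  d7 = sub(9, 9) = 0

Propagation after the edit:
  d2: runs — s5 -7->-6; result 9 (same value as before).
  d3: runs — s5 -7->-6; s5 -7->-6; result 36.
  d4: runs — d3 49->36; result 9 (same value as before).
  d5: checked — values it read are unchanged (d2 unchanged); reused cached 9 without running.
  d7: checked — values it read are unchanged (d5 unchanged, d4 unchanged); reused cached 0 without running.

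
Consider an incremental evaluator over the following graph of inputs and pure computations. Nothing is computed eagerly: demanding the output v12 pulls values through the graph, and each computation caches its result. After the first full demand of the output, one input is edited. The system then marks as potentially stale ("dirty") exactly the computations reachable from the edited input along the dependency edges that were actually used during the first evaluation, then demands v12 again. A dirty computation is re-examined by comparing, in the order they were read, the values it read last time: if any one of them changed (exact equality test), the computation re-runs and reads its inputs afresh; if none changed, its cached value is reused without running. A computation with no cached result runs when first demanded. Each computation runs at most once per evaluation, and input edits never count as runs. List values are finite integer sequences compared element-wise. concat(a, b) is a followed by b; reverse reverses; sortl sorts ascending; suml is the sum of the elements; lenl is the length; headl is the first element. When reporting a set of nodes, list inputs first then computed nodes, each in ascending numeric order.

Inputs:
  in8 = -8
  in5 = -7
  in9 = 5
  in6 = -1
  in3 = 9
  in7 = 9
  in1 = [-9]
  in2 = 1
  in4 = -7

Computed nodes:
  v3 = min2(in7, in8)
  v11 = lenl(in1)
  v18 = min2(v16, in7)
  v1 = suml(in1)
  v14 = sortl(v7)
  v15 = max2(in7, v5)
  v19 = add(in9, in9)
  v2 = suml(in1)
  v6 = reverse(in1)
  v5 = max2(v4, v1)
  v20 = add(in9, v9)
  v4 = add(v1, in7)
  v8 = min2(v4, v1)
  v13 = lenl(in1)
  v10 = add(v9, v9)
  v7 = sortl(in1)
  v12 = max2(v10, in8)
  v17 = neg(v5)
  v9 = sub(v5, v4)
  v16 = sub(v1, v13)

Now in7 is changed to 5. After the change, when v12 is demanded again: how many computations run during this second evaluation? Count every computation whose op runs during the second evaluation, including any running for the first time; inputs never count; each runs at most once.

Initial pass — values computed on the first demand:
  v1 = suml([-9]) = -9
  v4 = add(-9, 9) = 0
  v5 = max2(0, -9) = 0
  v9 = sub(0, 0) = 0
  v10 = add(0, 0) = 0
  v12 = max2(0, -8) = 0

Second demand — change propagation:
  v4: re-runs because in7 9->5; new result -4.
  v5: re-runs because v4 0->-4; new result -4.
  v9: re-runs because v5 0->-4; v4 0->-4; new result 0 (unchanged).
  v10: re-examined; everything it read last time is the same (v9 unchanged, v9 unchanged) — cache 0 kept, no run.
  v12: re-examined; everything it read last time is the same (v10 unchanged, in8 unchanged) — cache 0 kept, no run.

The important point: v9 recomputes to an identical value, and the output ends up unchanged.

Run set: v4, v5, v9 (3 run).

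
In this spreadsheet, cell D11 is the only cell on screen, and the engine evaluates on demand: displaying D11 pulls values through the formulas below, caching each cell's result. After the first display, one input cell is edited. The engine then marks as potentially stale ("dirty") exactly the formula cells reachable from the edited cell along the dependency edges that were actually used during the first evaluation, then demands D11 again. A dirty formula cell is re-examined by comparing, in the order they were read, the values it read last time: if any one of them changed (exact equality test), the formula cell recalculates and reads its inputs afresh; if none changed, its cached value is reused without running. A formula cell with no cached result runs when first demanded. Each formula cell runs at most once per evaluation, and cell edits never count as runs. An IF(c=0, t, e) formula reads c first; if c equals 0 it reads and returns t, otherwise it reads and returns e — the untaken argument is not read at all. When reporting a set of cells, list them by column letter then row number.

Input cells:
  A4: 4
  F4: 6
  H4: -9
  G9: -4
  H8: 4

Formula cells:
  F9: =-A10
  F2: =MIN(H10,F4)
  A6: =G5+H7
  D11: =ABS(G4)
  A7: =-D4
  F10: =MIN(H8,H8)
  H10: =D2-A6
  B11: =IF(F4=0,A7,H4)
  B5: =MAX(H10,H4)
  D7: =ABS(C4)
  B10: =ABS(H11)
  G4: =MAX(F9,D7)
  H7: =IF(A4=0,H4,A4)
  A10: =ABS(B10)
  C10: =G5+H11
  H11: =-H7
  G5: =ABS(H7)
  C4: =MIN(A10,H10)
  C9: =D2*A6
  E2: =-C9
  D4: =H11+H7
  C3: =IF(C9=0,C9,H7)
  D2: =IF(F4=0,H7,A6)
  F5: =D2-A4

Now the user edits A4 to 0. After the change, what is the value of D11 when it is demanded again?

Initial pass — values computed on the first demand:
  H7 = IF(A4=0: A4=4 -> else branch A4) = 4
  G5 = ABS(4) = 4
  A6 = 4 + 4 = 8
  D2 = IF(F4=0: F4=6 -> else branch A6) = 8
  H10 = 8 - 8 = 0
  H11 = -(4) = -4
  B10 = ABS(-4) = 4
  A10 = ABS(4) = 4
  C4 = MIN(4, 0) = 0
  D7 = ABS(0) = 0
  F9 = -(4) = -4
  G4 = MAX(-4, 0) = 0
  D11 = ABS(0) = 0

Second demand — change propagation:
  H7: re-runs because A4 4->0; A4 4->0; new result -9.
  G5: re-runs because H7 4->-9; new result 9.
  A6: re-runs because G5 4->9; H7 4->-9; new result 0.
  D2: re-runs because A6 8->0; new result 0.
  H10: re-runs because D2 8->0; A6 8->0; new result 0 (unchanged).
  H11: re-runs because H7 4->-9; new result 9.
  B10: re-runs because H11 -4->9; new result 9.
  A10: re-runs because B10 4->9; new result 9.
  C4: re-runs because A10 4->9; new result 0 (unchanged).
  D7: re-examined; everything it read last time is the same (C4 unchanged) — cache 0 kept, no run.
  F9: re-runs because A10 4->9; new result -9.
  G4: re-runs because F9 -4->-9; new result 0 (unchanged).
  D11: re-examined; everything it read last time is the same (G4 unchanged) — cache 0 kept, no run.

The important point: at D7 every value read last time is unchanged, so the dirty flag clears without a run.

D11 now evaluates to 0.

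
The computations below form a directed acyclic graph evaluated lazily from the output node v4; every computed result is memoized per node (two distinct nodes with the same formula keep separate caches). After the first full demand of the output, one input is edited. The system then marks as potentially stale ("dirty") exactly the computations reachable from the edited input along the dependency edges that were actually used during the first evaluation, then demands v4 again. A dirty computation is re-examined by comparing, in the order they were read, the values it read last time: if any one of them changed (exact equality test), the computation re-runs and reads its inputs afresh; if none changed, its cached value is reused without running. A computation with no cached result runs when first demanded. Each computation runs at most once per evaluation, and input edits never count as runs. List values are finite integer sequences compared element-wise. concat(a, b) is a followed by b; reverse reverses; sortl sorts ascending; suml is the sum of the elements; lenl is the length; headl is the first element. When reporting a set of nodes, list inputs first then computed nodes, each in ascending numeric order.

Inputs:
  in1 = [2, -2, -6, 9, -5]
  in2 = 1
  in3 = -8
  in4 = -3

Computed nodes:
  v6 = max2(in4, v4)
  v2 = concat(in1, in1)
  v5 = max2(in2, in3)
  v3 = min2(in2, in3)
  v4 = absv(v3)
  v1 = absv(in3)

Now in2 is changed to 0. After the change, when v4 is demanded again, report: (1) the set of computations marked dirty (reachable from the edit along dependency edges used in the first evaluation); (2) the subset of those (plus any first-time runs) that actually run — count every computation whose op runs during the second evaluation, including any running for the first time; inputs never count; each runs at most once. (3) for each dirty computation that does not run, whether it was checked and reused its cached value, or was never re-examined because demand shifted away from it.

The edit dirties: v3, v4.
1 computations run: v3.
Cache hits after checking: v4.
Note the absorption at v3: it re-runs yet its value is the same, leaving the output's value untouched.

First demand of the output computes:
  v3 = min2(1, -8) = -8
  v4 = absv(-8) = 8

After the edit, cleaning proceeds:
  v3: a read changed (in2 1->0) — executes, giving -8 — identical to its old value.
  v4: dirty, but its reads are unchanged (v3 unchanged); cached 8 stands.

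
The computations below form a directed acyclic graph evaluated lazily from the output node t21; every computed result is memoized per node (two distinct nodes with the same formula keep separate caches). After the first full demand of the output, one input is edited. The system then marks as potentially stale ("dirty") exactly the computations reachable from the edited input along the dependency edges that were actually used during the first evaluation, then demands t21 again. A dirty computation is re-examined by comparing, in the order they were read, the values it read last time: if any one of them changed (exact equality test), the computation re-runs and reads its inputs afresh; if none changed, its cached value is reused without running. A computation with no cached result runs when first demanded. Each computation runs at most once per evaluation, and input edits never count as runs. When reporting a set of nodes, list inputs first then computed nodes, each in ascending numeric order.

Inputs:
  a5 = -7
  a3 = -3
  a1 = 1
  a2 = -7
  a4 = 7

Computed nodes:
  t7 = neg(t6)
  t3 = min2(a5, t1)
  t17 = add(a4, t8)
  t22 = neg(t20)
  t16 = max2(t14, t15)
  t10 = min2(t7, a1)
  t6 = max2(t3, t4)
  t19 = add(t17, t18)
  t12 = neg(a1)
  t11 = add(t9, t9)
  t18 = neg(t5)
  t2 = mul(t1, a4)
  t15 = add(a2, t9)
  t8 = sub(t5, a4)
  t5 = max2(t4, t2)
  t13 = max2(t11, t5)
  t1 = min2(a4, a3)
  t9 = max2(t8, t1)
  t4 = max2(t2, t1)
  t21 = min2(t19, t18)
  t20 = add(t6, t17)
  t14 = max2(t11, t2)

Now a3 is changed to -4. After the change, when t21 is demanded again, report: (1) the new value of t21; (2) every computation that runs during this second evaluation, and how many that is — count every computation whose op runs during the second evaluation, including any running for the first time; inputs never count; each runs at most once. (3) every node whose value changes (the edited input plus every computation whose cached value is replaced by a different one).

First demand of the output computes:
  t1 = min2(7, -3) = -3
  t2 = mul(-3, 7) = -21
  t4 = max2(-21, -3) = -3
  t5 = max2(-3, -21) = -3
  t8 = sub(-3, 7) = -10
  t17 = add(7, -10) = -3
  t18 = neg(-3) = 3
  t19 = add(-3, 3) = 0
  t21 = min2(0, 3) = 0

After the edit, cleaning proceeds:
  t1: a read changed (a3 -3->-4) — executes, giving -4.
  t2: a read changed (t1 -3->-4) — executes, giving -28.
  t4: a read changed (t2 -21->-28; t1 -3->-4) — executes, giving -4.
  t5: a read changed (t4 -3->-4; t2 -21->-28) — executes, giving -4.
  t8: a read changed (t5 -3->-4) — executes, giving -11.
  t17: a read changed (t8 -10->-11) — executes, giving -4.
  t18: a read changed (t5 -3->-4) — executes, giving 4.
  t19: a read changed (t17 -3->-4; t18 3->4) — executes, giving 0 — identical to its old value.
  t21: a read changed (t18 3->4) — executes, giving 0 — identical to its old value.

Demanding t21 again yields 0.
9 computations run: t1, t2, t4, t5, t8, t17, t18, t19, t21.
The nodes whose values change: a3, t1, t2, t4, t5, t8, t17, t18.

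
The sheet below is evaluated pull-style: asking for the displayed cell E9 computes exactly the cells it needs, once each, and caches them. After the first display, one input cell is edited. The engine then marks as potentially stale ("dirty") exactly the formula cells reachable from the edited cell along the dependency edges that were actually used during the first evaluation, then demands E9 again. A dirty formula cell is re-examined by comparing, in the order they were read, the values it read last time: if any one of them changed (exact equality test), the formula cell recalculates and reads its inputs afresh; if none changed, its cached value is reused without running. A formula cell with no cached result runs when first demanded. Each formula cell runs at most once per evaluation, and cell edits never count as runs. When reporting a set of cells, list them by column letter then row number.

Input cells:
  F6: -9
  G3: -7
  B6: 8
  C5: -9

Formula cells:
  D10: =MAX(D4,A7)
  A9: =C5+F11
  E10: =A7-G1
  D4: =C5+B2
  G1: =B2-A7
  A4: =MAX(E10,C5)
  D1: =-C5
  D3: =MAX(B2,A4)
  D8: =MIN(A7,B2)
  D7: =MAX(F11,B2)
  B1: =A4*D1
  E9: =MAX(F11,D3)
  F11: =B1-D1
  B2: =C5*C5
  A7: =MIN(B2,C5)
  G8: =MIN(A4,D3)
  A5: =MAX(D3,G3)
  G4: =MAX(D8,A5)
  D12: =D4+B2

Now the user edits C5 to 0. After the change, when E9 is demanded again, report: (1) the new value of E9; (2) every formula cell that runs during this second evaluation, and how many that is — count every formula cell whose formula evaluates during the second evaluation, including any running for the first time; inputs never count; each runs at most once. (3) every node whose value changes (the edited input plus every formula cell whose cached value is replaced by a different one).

Demanding E9 again yields 0.
10 formula cells run: A4, A7, B1, B2, D1, D3, E9, E10, F11, G1.
The nodes whose values change: A4, A7, B1, B2, C5, D1, D3, E9, E10, F11, G1.

First demand of the output computes:
  B2 = -9 * -9 = 81
  A7 = MIN(81, -9) = -9
  D1 = -(-9) = 9
  G1 = 81 - -9 = 90
  E10 = -9 - 90 = -99
  A4 = MAX(-99, -9) = -9
  B1 = -9 * 9 = -81
  D3 = MAX(81, -9) = 81
  F11 = -81 - 9 = -90
  E9 = MAX(-90, 81) = 81

After the edit, cleaning proceeds:
  B2: a read changed (C5 -9->0; C5 -9->0) — executes, giving 0.
  A7: a read changed (B2 81->0; C5 -9->0) — executes, giving 0.
  D1: a read changed (C5 -9->0) — executes, giving 0.
  G1: a read changed (B2 81->0; A7 -9->0) — executes, giving 0.
  E10: a read changed (A7 -9->0; G1 90->0) — executes, giving 0.
  A4: a read changed (E10 -99->0; C5 -9->0) — executes, giving 0.
  B1: a read changed (A4 -9->0; D1 9->0) — executes, giving 0.
  D3: a read changed (B2 81->0; A4 -9->0) — executes, giving 0.
  F11: a read changed (B1 -81->0; D1 9->0) — executes, giving 0.
  E9: a read changed (F11 -90->0; D3 81->0) — executes, giving 0.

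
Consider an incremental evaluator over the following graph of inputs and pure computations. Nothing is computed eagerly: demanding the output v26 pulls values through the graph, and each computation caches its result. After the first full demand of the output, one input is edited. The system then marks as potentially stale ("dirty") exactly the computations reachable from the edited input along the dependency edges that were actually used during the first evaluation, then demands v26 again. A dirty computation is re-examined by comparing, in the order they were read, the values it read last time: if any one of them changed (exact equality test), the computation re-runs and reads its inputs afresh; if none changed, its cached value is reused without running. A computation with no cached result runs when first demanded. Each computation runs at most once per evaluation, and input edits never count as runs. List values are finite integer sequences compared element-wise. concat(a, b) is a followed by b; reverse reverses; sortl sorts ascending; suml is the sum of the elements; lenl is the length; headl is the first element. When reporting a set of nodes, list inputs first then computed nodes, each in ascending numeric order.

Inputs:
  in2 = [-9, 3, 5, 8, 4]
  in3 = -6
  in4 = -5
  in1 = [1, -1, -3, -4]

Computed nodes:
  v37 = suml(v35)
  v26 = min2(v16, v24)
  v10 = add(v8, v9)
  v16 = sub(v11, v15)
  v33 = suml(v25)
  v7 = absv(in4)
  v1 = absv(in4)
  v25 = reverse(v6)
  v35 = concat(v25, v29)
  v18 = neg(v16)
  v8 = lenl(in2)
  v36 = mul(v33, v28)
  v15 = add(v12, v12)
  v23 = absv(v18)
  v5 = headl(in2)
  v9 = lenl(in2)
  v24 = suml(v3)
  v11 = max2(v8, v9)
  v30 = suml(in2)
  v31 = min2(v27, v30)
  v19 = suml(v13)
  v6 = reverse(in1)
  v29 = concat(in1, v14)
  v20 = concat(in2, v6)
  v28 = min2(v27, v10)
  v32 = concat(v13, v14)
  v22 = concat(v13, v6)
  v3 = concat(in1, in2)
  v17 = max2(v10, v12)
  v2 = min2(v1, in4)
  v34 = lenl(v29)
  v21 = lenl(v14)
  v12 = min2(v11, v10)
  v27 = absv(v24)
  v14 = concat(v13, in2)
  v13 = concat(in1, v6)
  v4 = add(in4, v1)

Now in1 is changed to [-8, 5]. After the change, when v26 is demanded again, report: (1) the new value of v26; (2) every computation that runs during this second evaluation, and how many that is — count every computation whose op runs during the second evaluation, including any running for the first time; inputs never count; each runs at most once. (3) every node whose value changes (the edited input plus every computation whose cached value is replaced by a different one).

v26 now evaluates to -5.
Run set: v3, v24, v26 (3 run).
Changed values: in1, v3, v24.

Initial pass — values computed on the first demand:
  v3 = concat([1, -1, -3, -4], [-9, 3, 5, 8, 4]) = [1, -1, -3, -4, -9, 3, 5, 8, 4]
  v8 = lenl([-9, 3, 5, 8, 4]) = 5
  v9 = lenl([-9, 3, 5, 8, 4]) = 5
  v10 = add(5, 5) = 10
  v11 = max2(5, 5) = 5
  v12 = min2(5, 10) = 5
  v15 = add(5, 5) = 10
  v16 = sub(5, 10) = -5
  v24 = suml([1, -1, -3, -4, -9, 3, 5, 8, 4]) = 4
  v26 = min2(-5, 4) = -5

Second demand — change propagation:
  v3: re-runs because in1 [1, -1, -3, -4]->[-8, 5]; new result [-8, 5, -9, 3, 5, 8, 4].
  v24: re-runs because v3 [1, -1, -3, -4, -9, 3, 5, 8, 4]->[-8, 5, -9, 3, 5, 8, 4]; new result 8.
  v26: re-runs because v24 4->8; new result -5 (unchanged).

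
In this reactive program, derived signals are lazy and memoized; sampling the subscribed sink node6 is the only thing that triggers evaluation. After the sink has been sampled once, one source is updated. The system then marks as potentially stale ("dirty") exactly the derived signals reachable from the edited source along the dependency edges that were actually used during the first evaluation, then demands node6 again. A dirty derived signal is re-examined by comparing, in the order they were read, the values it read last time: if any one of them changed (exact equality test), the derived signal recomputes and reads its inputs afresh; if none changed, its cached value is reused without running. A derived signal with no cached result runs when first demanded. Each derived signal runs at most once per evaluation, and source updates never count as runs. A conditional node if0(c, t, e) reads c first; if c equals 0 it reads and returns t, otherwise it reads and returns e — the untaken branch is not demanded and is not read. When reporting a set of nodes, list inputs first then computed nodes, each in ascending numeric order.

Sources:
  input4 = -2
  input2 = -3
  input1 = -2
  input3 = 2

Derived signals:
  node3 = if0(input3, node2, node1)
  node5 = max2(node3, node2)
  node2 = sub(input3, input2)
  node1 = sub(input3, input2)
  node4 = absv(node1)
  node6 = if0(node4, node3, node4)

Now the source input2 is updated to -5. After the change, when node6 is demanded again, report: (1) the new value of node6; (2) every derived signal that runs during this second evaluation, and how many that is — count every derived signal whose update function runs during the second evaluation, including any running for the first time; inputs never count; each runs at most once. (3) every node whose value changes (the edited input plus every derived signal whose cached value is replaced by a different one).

First demand of the output computes:
  node1 = sub(2, -3) = 5
  node4 = absv(5) = 5
  node6 = if0(node4=5 -> else branch node4) = 5

After the edit, cleaning proceeds:
  node1: a read changed (input2 -3->-5) — executes, giving 7.
  node4: a read changed (node1 5->7) — executes, giving 7.
  node6: a read changed (node4 5->7; node4 5->7) — executes, giving 7.

Demanding node6 again yields 7.
3 derived signals run: node1, node4, node6.
The nodes whose values change: input2, node1, node4, node6.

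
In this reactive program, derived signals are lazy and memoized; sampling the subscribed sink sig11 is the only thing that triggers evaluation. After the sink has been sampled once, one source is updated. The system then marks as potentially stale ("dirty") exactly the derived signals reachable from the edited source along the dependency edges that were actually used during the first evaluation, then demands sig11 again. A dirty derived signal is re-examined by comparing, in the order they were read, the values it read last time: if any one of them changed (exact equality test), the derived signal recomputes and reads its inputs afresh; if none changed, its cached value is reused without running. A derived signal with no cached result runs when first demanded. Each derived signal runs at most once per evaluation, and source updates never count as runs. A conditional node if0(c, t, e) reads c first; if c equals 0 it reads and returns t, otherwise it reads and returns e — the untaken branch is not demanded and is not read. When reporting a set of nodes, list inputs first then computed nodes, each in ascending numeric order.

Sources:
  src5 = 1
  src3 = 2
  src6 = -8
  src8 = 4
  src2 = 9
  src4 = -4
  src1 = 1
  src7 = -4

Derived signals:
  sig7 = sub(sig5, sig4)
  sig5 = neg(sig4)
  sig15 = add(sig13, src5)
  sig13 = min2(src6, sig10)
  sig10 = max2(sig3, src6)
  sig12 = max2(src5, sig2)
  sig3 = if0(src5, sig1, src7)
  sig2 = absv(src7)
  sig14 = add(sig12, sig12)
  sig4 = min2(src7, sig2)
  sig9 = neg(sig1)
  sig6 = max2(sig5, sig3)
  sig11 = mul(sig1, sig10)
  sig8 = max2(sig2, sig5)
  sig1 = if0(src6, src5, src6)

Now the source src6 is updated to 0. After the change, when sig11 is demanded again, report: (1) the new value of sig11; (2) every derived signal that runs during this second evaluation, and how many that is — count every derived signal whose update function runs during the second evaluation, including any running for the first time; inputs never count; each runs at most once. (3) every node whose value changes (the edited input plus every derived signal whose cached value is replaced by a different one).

First demand of the output computes:
  sig1 = if0(src6=-8 -> else branch src6) = -8
  sig3 = if0(src5=1 -> else branch src7) = -4
  sig10 = max2(-4, -8) = -4
  sig11 = mul(-8, -4) = 32

After the edit, cleaning proceeds:
  sig1: a read changed (src6 -8->0; src6 -8->0) — executes, giving 1.
  sig10: a read changed (src6 -8->0) — executes, giving 0.
  sig11: a read changed (sig1 -8->1; sig10 -4->0) — executes, giving 0.

Demanding sig11 again yields 0.
3 derived signals run: sig1, sig10, sig11.
The nodes whose values change: src6, sig1, sig10, sig11.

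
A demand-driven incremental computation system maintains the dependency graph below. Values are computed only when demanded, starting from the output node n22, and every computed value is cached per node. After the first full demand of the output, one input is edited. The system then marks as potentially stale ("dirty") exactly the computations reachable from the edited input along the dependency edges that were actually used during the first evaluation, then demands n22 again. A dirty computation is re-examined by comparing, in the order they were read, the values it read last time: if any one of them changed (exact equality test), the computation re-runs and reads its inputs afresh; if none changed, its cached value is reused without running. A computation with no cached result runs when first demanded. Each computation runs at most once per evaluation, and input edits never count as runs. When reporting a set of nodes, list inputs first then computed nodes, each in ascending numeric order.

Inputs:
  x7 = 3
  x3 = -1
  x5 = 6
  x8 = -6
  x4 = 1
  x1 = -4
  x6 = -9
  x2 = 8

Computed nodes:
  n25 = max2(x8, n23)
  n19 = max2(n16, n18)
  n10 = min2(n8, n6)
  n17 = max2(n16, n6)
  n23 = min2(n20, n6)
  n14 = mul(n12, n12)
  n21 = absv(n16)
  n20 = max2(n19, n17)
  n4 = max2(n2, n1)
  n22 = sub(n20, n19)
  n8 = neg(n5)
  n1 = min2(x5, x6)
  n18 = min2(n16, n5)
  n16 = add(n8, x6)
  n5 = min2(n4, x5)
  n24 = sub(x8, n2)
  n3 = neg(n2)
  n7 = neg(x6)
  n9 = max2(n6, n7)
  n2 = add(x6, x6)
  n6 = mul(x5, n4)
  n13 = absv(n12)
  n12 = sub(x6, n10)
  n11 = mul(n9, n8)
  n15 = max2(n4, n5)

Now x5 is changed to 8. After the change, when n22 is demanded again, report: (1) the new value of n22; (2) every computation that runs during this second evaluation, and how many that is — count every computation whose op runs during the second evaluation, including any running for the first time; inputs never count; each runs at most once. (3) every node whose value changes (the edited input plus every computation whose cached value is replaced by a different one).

First evaluation (everything demanded from the output):
  n1 = min2(6, -9) = -9
  n2 = add(-9, -9) = -18
  n4 = max2(-18, -9) = -9
  n5 = min2(-9, 6) = -9
  n6 = mul(6, -9) = -54
  n8 = neg(-9) = 9
  n16 = add(9, -9) = 0
  n17 = max2(0, -54) = 0
  n18 = min2(0, -9) = -9
  n19 = max2(0, -9) = 0
  n20 = max2(0, 0) = 0
  n22 = sub(0, 0) = 0

Propagation after the edit:
  n1: runs — x5 6->8; result -9 (same value as before).
  n4: checked — values it read are unchanged (n2 unchanged, n1 unchanged); reused cached -9 without running.
  n5: runs — x5 6->8; result -9 (same value as before).
  n6: runs — x5 6->8; result -72.
  n8: checked — values it read are unchanged (n5 unchanged); reused cached 9 without running.
  n16: checked — values it read are unchanged (n8 unchanged, x6 unchanged); reused cached 0 without running.
  n17: runs — n6 -54->-72; result 0 (same value as before).
  n18: checked — values it read are unchanged (n16 unchanged, n5 unchanged); reused cached -9 without running.
  n19: checked — values it read are unchanged (n16 unchanged, n18 unchanged); reused cached 0 without running.
  n20: checked — values it read are unchanged (n19 unchanged, n17 unchanged); reused cached 0 without running.
  n22: checked — values it read are unchanged (n20 unchanged, n19 unchanged); reused cached 0 without running.

Key observation: the cutoff stops propagation at n4 — its inputs' values are unchanged, so it reuses its cache.

New value of n22: 0.
Computations that run: n1, n5, n6, n17 — 4 in total.
Values that change: x5, n6.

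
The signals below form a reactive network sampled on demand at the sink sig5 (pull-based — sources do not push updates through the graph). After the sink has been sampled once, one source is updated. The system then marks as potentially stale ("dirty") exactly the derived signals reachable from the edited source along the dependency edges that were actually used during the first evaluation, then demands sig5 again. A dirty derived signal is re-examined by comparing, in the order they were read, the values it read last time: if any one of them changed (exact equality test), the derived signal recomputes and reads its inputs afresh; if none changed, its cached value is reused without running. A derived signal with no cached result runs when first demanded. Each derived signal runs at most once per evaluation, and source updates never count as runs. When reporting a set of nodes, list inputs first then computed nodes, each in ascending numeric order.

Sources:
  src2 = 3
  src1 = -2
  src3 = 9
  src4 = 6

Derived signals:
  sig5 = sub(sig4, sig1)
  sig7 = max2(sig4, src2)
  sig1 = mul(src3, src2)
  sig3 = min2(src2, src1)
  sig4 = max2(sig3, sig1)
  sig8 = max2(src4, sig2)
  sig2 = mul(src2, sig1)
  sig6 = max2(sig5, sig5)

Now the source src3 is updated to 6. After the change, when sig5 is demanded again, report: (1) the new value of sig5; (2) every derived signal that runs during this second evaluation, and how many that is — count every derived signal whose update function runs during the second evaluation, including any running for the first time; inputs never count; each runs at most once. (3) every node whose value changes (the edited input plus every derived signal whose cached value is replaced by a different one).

Initial pass — values computed on the first demand:
  sig1 = mul(9, 3) = 27
  sig3 = min2(3, -2) = -2
  sig4 = max2(-2, 27) = 27
  sig5 = sub(27, 27) = 0

Second demand — change propagation:
  sig1: re-runs because src3 9->6; new result 18.
  sig4: re-runs because sig1 27->18; new result 18.
  sig5: re-runs because sig4 27->18; sig1 27->18; new result 0 (unchanged).

sig5 now evaluates to 0.
Run set: sig1, sig4, sig5 (3 run).
Changed values: src3, sig1, sig4.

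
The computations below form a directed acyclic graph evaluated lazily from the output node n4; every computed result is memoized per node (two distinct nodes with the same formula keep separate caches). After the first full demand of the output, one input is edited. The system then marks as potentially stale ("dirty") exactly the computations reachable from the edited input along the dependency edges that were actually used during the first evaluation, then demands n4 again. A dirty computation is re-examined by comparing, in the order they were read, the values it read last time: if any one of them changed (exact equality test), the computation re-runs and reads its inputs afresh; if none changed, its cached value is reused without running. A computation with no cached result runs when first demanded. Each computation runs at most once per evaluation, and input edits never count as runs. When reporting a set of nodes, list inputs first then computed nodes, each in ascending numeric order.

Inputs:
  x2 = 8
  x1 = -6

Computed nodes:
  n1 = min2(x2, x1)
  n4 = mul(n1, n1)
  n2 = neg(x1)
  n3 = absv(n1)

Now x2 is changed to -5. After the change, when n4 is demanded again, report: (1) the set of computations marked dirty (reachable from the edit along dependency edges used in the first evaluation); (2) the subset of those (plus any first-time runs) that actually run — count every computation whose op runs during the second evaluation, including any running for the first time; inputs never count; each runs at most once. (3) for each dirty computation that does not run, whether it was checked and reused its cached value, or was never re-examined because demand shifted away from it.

First demand of the output computes:
  n1 = min2(8, -6) = -6
  n4 = mul(-6, -6) = 36

After the edit, cleaning proceeds:
  n1: a read changed (x2 8->-5) — executes, giving -6 — identical to its old value.
  n4: dirty, but its reads are unchanged (n1 unchanged, n1 unchanged); cached 36 stands.

Note the absorption at n1: it re-runs yet its value is the same, leaving the output's value untouched.

The edit dirties: n1, n4.
1 computations run: n1.
Cache hits after checking: n4.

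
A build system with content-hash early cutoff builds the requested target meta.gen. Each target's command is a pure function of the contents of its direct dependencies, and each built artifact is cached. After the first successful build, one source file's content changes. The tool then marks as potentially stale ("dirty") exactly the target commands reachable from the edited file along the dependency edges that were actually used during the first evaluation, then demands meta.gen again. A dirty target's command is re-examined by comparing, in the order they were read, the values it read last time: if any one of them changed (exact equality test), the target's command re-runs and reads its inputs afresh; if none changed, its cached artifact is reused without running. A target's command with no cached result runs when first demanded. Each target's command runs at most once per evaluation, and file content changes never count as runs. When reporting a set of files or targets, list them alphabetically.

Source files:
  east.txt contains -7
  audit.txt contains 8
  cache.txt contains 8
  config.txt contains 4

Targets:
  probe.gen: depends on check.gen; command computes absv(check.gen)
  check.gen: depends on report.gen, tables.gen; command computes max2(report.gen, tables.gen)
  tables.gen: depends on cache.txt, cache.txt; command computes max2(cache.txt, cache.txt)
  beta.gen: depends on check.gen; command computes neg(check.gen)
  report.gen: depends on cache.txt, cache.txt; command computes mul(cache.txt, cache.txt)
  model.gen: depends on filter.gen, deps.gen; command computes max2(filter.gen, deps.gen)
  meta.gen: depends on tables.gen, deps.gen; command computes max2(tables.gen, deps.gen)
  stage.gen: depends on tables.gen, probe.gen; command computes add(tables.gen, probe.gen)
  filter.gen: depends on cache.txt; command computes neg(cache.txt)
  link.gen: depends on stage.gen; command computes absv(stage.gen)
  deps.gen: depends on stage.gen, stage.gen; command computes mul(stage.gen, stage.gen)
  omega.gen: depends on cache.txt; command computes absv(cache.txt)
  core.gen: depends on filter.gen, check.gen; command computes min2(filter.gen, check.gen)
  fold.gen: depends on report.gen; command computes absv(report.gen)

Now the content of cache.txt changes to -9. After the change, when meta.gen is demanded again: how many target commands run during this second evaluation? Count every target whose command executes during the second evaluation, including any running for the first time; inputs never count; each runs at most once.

Target commands that run: check.gen, meta.gen, probe.gen, report.gen, stage.gen, tables.gen — 6 in total.
Key observation: the cutoff stops propagation at deps.gen — its inputs' values are unchanged, so it reuses its cache.

First evaluation (everything demanded from the output):
  report.gen = mul(8, 8) = 64
  tables.gen = max2(8, 8) = 8
  check.gen = max2(64, 8) = 64
  probe.gen = absv(64) = 64
  stage.gen = add(8, 64) = 72
  deps.gen = mul(72, 72) = 5184
  meta.gen = max2(8, 5184) = 5184

Propagation after the edit:
  report.gen: runs — cache.txt 8->-9; cache.txt 8->-9; result 81.
  tables.gen: runs — cache.txt 8->-9; cache.txt 8->-9; result -9.
  check.gen: runs — report.gen 64->81; tables.gen 8->-9; result 81.
  probe.gen: runs — check.gen 64->81; result 81.
  stage.gen: runs — tables.gen 8->-9; probe.gen 64->81; result 72 (same value as before).
  deps.gen: checked — values it read are unchanged (stage.gen unchanged, stage.gen unchanged); reused cached 5184 without running.
  meta.gen: runs — tables.gen 8->-9; result 5184 (same value as before).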